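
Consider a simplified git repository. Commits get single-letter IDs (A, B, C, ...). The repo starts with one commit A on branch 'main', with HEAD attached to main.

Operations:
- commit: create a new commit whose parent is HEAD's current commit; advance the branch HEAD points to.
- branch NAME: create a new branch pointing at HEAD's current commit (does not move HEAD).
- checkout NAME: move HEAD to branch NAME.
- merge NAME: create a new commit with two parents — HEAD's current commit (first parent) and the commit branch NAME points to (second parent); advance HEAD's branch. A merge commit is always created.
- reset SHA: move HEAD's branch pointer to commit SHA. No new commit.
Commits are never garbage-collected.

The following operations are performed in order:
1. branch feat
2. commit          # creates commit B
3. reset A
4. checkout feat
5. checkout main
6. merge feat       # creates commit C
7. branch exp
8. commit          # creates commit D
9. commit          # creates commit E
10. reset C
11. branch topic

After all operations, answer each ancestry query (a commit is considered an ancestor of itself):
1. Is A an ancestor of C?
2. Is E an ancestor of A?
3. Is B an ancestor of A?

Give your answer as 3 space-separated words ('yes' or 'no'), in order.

Answer: yes no no

Derivation:
After op 1 (branch): HEAD=main@A [feat=A main=A]
After op 2 (commit): HEAD=main@B [feat=A main=B]
After op 3 (reset): HEAD=main@A [feat=A main=A]
After op 4 (checkout): HEAD=feat@A [feat=A main=A]
After op 5 (checkout): HEAD=main@A [feat=A main=A]
After op 6 (merge): HEAD=main@C [feat=A main=C]
After op 7 (branch): HEAD=main@C [exp=C feat=A main=C]
After op 8 (commit): HEAD=main@D [exp=C feat=A main=D]
After op 9 (commit): HEAD=main@E [exp=C feat=A main=E]
After op 10 (reset): HEAD=main@C [exp=C feat=A main=C]
After op 11 (branch): HEAD=main@C [exp=C feat=A main=C topic=C]
ancestors(C) = {A,C}; A in? yes
ancestors(A) = {A}; E in? no
ancestors(A) = {A}; B in? no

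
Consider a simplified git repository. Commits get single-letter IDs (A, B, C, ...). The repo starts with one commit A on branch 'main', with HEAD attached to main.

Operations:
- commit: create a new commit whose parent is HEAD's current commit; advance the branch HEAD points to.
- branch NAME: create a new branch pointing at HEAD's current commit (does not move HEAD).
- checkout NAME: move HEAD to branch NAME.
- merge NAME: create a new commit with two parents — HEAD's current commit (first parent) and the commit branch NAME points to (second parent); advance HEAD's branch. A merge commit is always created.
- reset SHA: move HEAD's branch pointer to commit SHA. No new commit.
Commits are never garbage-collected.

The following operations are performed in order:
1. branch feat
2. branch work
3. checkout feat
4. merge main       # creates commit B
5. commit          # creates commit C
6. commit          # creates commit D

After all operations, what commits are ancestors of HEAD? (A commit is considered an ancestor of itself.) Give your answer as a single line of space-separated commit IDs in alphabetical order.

After op 1 (branch): HEAD=main@A [feat=A main=A]
After op 2 (branch): HEAD=main@A [feat=A main=A work=A]
After op 3 (checkout): HEAD=feat@A [feat=A main=A work=A]
After op 4 (merge): HEAD=feat@B [feat=B main=A work=A]
After op 5 (commit): HEAD=feat@C [feat=C main=A work=A]
After op 6 (commit): HEAD=feat@D [feat=D main=A work=A]

Answer: A B C D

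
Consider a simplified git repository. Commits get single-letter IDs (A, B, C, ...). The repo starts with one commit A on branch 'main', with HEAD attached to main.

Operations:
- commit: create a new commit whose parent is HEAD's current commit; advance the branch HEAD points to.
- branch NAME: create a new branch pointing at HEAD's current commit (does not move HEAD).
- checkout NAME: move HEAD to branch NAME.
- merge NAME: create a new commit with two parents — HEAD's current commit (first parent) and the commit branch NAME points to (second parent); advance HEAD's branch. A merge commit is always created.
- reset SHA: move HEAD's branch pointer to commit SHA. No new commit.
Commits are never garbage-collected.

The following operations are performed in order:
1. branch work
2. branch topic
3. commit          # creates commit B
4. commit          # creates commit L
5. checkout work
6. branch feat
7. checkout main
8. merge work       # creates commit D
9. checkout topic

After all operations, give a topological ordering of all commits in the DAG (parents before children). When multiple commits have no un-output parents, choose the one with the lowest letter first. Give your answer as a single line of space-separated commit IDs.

After op 1 (branch): HEAD=main@A [main=A work=A]
After op 2 (branch): HEAD=main@A [main=A topic=A work=A]
After op 3 (commit): HEAD=main@B [main=B topic=A work=A]
After op 4 (commit): HEAD=main@L [main=L topic=A work=A]
After op 5 (checkout): HEAD=work@A [main=L topic=A work=A]
After op 6 (branch): HEAD=work@A [feat=A main=L topic=A work=A]
After op 7 (checkout): HEAD=main@L [feat=A main=L topic=A work=A]
After op 8 (merge): HEAD=main@D [feat=A main=D topic=A work=A]
After op 9 (checkout): HEAD=topic@A [feat=A main=D topic=A work=A]
commit A: parents=[]
commit B: parents=['A']
commit D: parents=['L', 'A']
commit L: parents=['B']

Answer: A B L D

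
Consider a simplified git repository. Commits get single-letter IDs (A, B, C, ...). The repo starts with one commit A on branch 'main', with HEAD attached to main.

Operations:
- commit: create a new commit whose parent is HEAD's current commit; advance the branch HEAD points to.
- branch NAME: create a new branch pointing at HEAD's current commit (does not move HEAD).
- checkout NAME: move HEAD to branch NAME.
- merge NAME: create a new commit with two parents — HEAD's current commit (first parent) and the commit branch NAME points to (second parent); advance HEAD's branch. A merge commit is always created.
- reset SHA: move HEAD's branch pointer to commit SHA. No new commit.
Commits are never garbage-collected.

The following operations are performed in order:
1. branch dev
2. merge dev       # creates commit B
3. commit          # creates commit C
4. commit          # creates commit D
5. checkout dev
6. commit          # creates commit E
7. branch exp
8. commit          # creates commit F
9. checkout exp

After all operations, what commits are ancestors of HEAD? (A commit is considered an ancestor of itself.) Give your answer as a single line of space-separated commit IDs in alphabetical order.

Answer: A E

Derivation:
After op 1 (branch): HEAD=main@A [dev=A main=A]
After op 2 (merge): HEAD=main@B [dev=A main=B]
After op 3 (commit): HEAD=main@C [dev=A main=C]
After op 4 (commit): HEAD=main@D [dev=A main=D]
After op 5 (checkout): HEAD=dev@A [dev=A main=D]
After op 6 (commit): HEAD=dev@E [dev=E main=D]
After op 7 (branch): HEAD=dev@E [dev=E exp=E main=D]
After op 8 (commit): HEAD=dev@F [dev=F exp=E main=D]
After op 9 (checkout): HEAD=exp@E [dev=F exp=E main=D]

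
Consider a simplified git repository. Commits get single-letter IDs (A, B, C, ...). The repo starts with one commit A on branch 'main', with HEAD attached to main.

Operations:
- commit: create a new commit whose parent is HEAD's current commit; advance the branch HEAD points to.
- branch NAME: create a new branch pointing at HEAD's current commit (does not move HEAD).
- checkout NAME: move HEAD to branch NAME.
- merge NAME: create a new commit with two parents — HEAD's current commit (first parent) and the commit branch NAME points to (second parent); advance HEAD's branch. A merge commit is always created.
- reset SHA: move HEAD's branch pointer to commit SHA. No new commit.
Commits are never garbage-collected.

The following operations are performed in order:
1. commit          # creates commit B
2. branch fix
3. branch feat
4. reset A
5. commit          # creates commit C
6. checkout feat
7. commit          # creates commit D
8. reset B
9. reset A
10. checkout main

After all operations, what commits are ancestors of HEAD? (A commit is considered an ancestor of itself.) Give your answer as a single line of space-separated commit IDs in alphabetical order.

After op 1 (commit): HEAD=main@B [main=B]
After op 2 (branch): HEAD=main@B [fix=B main=B]
After op 3 (branch): HEAD=main@B [feat=B fix=B main=B]
After op 4 (reset): HEAD=main@A [feat=B fix=B main=A]
After op 5 (commit): HEAD=main@C [feat=B fix=B main=C]
After op 6 (checkout): HEAD=feat@B [feat=B fix=B main=C]
After op 7 (commit): HEAD=feat@D [feat=D fix=B main=C]
After op 8 (reset): HEAD=feat@B [feat=B fix=B main=C]
After op 9 (reset): HEAD=feat@A [feat=A fix=B main=C]
After op 10 (checkout): HEAD=main@C [feat=A fix=B main=C]

Answer: A C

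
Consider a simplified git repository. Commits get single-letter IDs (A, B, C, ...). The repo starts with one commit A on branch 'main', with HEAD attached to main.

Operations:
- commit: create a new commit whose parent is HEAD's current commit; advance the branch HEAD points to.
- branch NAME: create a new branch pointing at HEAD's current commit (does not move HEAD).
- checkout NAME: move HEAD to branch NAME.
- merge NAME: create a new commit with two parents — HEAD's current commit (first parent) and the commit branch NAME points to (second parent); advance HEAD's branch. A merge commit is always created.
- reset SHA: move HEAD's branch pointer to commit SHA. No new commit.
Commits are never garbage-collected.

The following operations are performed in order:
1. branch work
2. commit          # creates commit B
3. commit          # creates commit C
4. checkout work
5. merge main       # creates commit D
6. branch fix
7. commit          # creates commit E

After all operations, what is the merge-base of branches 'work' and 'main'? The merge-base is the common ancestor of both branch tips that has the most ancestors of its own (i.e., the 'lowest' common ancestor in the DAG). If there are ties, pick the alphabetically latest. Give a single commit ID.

After op 1 (branch): HEAD=main@A [main=A work=A]
After op 2 (commit): HEAD=main@B [main=B work=A]
After op 3 (commit): HEAD=main@C [main=C work=A]
After op 4 (checkout): HEAD=work@A [main=C work=A]
After op 5 (merge): HEAD=work@D [main=C work=D]
After op 6 (branch): HEAD=work@D [fix=D main=C work=D]
After op 7 (commit): HEAD=work@E [fix=D main=C work=E]
ancestors(work=E): ['A', 'B', 'C', 'D', 'E']
ancestors(main=C): ['A', 'B', 'C']
common: ['A', 'B', 'C']

Answer: C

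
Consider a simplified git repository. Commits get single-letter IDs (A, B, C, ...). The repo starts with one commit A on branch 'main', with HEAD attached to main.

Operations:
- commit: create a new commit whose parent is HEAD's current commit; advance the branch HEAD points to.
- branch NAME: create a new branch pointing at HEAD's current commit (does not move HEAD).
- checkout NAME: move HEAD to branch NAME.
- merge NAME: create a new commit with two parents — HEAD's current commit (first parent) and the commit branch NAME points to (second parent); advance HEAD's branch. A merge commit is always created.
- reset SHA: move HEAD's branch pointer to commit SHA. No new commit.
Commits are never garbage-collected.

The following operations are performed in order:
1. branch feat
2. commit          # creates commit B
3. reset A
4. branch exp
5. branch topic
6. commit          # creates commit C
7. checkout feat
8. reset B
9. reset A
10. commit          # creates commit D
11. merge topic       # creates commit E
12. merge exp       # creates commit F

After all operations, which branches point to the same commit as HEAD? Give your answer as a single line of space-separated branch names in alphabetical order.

Answer: feat

Derivation:
After op 1 (branch): HEAD=main@A [feat=A main=A]
After op 2 (commit): HEAD=main@B [feat=A main=B]
After op 3 (reset): HEAD=main@A [feat=A main=A]
After op 4 (branch): HEAD=main@A [exp=A feat=A main=A]
After op 5 (branch): HEAD=main@A [exp=A feat=A main=A topic=A]
After op 6 (commit): HEAD=main@C [exp=A feat=A main=C topic=A]
After op 7 (checkout): HEAD=feat@A [exp=A feat=A main=C topic=A]
After op 8 (reset): HEAD=feat@B [exp=A feat=B main=C topic=A]
After op 9 (reset): HEAD=feat@A [exp=A feat=A main=C topic=A]
After op 10 (commit): HEAD=feat@D [exp=A feat=D main=C topic=A]
After op 11 (merge): HEAD=feat@E [exp=A feat=E main=C topic=A]
After op 12 (merge): HEAD=feat@F [exp=A feat=F main=C topic=A]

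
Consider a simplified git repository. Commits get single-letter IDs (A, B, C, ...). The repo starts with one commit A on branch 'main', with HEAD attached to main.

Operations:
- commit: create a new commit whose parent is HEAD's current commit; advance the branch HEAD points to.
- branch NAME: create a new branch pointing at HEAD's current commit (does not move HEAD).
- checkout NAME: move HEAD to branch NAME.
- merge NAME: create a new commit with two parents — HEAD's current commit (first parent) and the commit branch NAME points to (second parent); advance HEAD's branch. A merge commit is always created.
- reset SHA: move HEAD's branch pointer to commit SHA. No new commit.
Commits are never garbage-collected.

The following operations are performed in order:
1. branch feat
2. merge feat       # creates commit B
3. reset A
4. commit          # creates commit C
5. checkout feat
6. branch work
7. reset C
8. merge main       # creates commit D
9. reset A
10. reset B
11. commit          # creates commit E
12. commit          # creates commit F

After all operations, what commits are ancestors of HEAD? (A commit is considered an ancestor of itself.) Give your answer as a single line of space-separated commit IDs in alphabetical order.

Answer: A B E F

Derivation:
After op 1 (branch): HEAD=main@A [feat=A main=A]
After op 2 (merge): HEAD=main@B [feat=A main=B]
After op 3 (reset): HEAD=main@A [feat=A main=A]
After op 4 (commit): HEAD=main@C [feat=A main=C]
After op 5 (checkout): HEAD=feat@A [feat=A main=C]
After op 6 (branch): HEAD=feat@A [feat=A main=C work=A]
After op 7 (reset): HEAD=feat@C [feat=C main=C work=A]
After op 8 (merge): HEAD=feat@D [feat=D main=C work=A]
After op 9 (reset): HEAD=feat@A [feat=A main=C work=A]
After op 10 (reset): HEAD=feat@B [feat=B main=C work=A]
After op 11 (commit): HEAD=feat@E [feat=E main=C work=A]
After op 12 (commit): HEAD=feat@F [feat=F main=C work=A]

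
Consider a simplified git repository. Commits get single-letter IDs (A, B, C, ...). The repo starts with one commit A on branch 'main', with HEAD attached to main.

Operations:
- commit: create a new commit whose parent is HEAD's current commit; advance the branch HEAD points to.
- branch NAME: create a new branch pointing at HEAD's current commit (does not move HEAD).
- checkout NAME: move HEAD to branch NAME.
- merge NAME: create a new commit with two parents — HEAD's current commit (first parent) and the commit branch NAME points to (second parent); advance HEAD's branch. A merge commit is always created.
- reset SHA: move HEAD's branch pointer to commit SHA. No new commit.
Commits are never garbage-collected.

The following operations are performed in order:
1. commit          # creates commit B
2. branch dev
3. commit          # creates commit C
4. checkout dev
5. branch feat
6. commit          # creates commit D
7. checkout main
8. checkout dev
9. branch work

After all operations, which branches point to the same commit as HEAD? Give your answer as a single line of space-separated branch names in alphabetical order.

Answer: dev work

Derivation:
After op 1 (commit): HEAD=main@B [main=B]
After op 2 (branch): HEAD=main@B [dev=B main=B]
After op 3 (commit): HEAD=main@C [dev=B main=C]
After op 4 (checkout): HEAD=dev@B [dev=B main=C]
After op 5 (branch): HEAD=dev@B [dev=B feat=B main=C]
After op 6 (commit): HEAD=dev@D [dev=D feat=B main=C]
After op 7 (checkout): HEAD=main@C [dev=D feat=B main=C]
After op 8 (checkout): HEAD=dev@D [dev=D feat=B main=C]
After op 9 (branch): HEAD=dev@D [dev=D feat=B main=C work=D]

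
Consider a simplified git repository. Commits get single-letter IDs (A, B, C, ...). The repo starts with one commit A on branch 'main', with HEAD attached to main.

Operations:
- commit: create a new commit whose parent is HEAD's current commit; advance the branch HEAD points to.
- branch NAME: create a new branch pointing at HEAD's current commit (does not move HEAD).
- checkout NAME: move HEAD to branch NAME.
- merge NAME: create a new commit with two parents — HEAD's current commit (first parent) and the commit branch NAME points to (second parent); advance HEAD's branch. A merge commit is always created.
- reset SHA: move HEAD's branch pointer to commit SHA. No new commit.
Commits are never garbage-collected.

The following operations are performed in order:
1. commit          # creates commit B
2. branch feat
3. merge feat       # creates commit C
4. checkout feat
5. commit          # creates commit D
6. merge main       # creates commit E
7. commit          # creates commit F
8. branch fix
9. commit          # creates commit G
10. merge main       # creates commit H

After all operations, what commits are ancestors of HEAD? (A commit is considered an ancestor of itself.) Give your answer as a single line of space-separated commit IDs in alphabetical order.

After op 1 (commit): HEAD=main@B [main=B]
After op 2 (branch): HEAD=main@B [feat=B main=B]
After op 3 (merge): HEAD=main@C [feat=B main=C]
After op 4 (checkout): HEAD=feat@B [feat=B main=C]
After op 5 (commit): HEAD=feat@D [feat=D main=C]
After op 6 (merge): HEAD=feat@E [feat=E main=C]
After op 7 (commit): HEAD=feat@F [feat=F main=C]
After op 8 (branch): HEAD=feat@F [feat=F fix=F main=C]
After op 9 (commit): HEAD=feat@G [feat=G fix=F main=C]
After op 10 (merge): HEAD=feat@H [feat=H fix=F main=C]

Answer: A B C D E F G H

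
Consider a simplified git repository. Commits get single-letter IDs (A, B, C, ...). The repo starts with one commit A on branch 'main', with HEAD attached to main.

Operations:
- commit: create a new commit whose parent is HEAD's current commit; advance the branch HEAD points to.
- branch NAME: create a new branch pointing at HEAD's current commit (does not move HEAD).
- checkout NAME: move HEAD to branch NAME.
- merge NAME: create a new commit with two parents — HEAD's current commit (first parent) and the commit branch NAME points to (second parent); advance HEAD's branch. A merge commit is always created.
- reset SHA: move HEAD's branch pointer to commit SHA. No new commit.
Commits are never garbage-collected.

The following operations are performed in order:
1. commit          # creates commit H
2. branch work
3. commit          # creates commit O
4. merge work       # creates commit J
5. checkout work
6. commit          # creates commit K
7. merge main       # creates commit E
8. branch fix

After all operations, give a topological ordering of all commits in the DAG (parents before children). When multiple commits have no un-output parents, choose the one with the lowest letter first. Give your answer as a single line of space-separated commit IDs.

After op 1 (commit): HEAD=main@H [main=H]
After op 2 (branch): HEAD=main@H [main=H work=H]
After op 3 (commit): HEAD=main@O [main=O work=H]
After op 4 (merge): HEAD=main@J [main=J work=H]
After op 5 (checkout): HEAD=work@H [main=J work=H]
After op 6 (commit): HEAD=work@K [main=J work=K]
After op 7 (merge): HEAD=work@E [main=J work=E]
After op 8 (branch): HEAD=work@E [fix=E main=J work=E]
commit A: parents=[]
commit E: parents=['K', 'J']
commit H: parents=['A']
commit J: parents=['O', 'H']
commit K: parents=['H']
commit O: parents=['H']

Answer: A H K O J E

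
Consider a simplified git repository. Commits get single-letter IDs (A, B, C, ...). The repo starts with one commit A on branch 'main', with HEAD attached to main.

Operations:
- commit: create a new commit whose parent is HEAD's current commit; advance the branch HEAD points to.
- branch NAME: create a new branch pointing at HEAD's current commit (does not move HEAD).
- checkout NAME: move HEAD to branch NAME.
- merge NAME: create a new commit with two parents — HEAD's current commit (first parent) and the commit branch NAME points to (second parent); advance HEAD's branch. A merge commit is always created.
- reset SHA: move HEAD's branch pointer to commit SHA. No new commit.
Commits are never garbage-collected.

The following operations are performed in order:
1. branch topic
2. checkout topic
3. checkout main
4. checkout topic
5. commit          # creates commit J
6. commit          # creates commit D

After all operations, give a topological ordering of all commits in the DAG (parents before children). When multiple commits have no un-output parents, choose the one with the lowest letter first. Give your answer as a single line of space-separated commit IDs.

Answer: A J D

Derivation:
After op 1 (branch): HEAD=main@A [main=A topic=A]
After op 2 (checkout): HEAD=topic@A [main=A topic=A]
After op 3 (checkout): HEAD=main@A [main=A topic=A]
After op 4 (checkout): HEAD=topic@A [main=A topic=A]
After op 5 (commit): HEAD=topic@J [main=A topic=J]
After op 6 (commit): HEAD=topic@D [main=A topic=D]
commit A: parents=[]
commit D: parents=['J']
commit J: parents=['A']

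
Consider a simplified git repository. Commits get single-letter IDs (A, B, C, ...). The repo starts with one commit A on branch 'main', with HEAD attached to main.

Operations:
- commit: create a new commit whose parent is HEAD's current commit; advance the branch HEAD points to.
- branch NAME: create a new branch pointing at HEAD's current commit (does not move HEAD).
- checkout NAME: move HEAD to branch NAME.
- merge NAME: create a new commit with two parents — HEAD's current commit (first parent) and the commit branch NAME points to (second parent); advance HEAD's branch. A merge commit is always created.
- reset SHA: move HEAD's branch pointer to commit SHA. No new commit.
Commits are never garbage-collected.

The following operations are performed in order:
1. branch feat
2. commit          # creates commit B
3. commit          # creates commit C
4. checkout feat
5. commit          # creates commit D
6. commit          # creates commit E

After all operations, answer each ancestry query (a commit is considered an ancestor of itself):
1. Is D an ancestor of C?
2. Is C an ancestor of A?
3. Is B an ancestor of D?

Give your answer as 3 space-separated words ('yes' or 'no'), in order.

Answer: no no no

Derivation:
After op 1 (branch): HEAD=main@A [feat=A main=A]
After op 2 (commit): HEAD=main@B [feat=A main=B]
After op 3 (commit): HEAD=main@C [feat=A main=C]
After op 4 (checkout): HEAD=feat@A [feat=A main=C]
After op 5 (commit): HEAD=feat@D [feat=D main=C]
After op 6 (commit): HEAD=feat@E [feat=E main=C]
ancestors(C) = {A,B,C}; D in? no
ancestors(A) = {A}; C in? no
ancestors(D) = {A,D}; B in? no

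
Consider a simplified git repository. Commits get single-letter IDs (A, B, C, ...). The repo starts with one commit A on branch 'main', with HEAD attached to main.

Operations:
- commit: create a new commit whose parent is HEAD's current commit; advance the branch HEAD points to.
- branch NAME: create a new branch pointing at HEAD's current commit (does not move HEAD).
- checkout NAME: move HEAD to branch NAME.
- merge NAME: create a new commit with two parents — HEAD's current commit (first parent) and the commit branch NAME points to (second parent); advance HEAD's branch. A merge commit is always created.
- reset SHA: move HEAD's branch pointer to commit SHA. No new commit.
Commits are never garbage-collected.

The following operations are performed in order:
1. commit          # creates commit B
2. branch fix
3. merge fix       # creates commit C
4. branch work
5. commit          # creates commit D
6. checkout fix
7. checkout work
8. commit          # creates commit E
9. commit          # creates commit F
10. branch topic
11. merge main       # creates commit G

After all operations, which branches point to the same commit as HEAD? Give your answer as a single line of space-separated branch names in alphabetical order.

Answer: work

Derivation:
After op 1 (commit): HEAD=main@B [main=B]
After op 2 (branch): HEAD=main@B [fix=B main=B]
After op 3 (merge): HEAD=main@C [fix=B main=C]
After op 4 (branch): HEAD=main@C [fix=B main=C work=C]
After op 5 (commit): HEAD=main@D [fix=B main=D work=C]
After op 6 (checkout): HEAD=fix@B [fix=B main=D work=C]
After op 7 (checkout): HEAD=work@C [fix=B main=D work=C]
After op 8 (commit): HEAD=work@E [fix=B main=D work=E]
After op 9 (commit): HEAD=work@F [fix=B main=D work=F]
After op 10 (branch): HEAD=work@F [fix=B main=D topic=F work=F]
After op 11 (merge): HEAD=work@G [fix=B main=D topic=F work=G]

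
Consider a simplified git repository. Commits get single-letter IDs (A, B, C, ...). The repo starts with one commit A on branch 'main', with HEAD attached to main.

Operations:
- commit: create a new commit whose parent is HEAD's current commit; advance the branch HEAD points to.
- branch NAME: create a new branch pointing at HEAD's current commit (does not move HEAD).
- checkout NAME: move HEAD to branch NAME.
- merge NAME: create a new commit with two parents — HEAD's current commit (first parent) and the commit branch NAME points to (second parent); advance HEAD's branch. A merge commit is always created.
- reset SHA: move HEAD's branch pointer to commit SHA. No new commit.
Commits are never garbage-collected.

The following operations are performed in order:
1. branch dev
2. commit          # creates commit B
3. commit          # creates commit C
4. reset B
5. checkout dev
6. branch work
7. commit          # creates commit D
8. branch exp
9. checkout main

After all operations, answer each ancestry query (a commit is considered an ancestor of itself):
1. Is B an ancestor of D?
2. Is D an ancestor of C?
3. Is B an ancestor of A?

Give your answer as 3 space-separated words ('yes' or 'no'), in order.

Answer: no no no

Derivation:
After op 1 (branch): HEAD=main@A [dev=A main=A]
After op 2 (commit): HEAD=main@B [dev=A main=B]
After op 3 (commit): HEAD=main@C [dev=A main=C]
After op 4 (reset): HEAD=main@B [dev=A main=B]
After op 5 (checkout): HEAD=dev@A [dev=A main=B]
After op 6 (branch): HEAD=dev@A [dev=A main=B work=A]
After op 7 (commit): HEAD=dev@D [dev=D main=B work=A]
After op 8 (branch): HEAD=dev@D [dev=D exp=D main=B work=A]
After op 9 (checkout): HEAD=main@B [dev=D exp=D main=B work=A]
ancestors(D) = {A,D}; B in? no
ancestors(C) = {A,B,C}; D in? no
ancestors(A) = {A}; B in? no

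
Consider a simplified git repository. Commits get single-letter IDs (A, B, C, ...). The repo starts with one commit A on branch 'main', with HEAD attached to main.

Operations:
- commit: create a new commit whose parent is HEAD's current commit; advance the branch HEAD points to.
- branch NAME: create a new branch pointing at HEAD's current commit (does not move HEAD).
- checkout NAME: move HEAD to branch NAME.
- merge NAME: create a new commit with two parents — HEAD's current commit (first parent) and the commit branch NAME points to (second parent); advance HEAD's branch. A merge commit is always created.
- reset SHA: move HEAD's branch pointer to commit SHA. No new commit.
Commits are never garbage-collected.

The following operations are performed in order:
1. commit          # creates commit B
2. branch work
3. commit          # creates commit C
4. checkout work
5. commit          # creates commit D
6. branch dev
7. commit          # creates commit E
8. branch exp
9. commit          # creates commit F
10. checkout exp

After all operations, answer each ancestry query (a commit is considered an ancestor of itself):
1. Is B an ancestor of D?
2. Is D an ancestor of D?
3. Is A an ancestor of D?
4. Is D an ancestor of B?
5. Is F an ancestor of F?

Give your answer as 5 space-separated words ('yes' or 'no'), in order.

After op 1 (commit): HEAD=main@B [main=B]
After op 2 (branch): HEAD=main@B [main=B work=B]
After op 3 (commit): HEAD=main@C [main=C work=B]
After op 4 (checkout): HEAD=work@B [main=C work=B]
After op 5 (commit): HEAD=work@D [main=C work=D]
After op 6 (branch): HEAD=work@D [dev=D main=C work=D]
After op 7 (commit): HEAD=work@E [dev=D main=C work=E]
After op 8 (branch): HEAD=work@E [dev=D exp=E main=C work=E]
After op 9 (commit): HEAD=work@F [dev=D exp=E main=C work=F]
After op 10 (checkout): HEAD=exp@E [dev=D exp=E main=C work=F]
ancestors(D) = {A,B,D}; B in? yes
ancestors(D) = {A,B,D}; D in? yes
ancestors(D) = {A,B,D}; A in? yes
ancestors(B) = {A,B}; D in? no
ancestors(F) = {A,B,D,E,F}; F in? yes

Answer: yes yes yes no yes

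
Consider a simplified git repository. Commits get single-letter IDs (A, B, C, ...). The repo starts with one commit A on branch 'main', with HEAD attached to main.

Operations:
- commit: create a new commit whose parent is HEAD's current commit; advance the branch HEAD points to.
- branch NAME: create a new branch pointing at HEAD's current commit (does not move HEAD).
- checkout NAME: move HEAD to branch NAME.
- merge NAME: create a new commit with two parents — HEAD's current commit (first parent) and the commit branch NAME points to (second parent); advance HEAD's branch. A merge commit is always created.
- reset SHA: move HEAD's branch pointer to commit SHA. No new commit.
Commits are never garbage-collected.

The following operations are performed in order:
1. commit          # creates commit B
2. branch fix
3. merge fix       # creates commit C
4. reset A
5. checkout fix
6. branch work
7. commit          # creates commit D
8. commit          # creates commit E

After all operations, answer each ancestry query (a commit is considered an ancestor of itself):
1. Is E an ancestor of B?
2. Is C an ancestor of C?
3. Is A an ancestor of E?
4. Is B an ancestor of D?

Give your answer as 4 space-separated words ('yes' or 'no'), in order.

After op 1 (commit): HEAD=main@B [main=B]
After op 2 (branch): HEAD=main@B [fix=B main=B]
After op 3 (merge): HEAD=main@C [fix=B main=C]
After op 4 (reset): HEAD=main@A [fix=B main=A]
After op 5 (checkout): HEAD=fix@B [fix=B main=A]
After op 6 (branch): HEAD=fix@B [fix=B main=A work=B]
After op 7 (commit): HEAD=fix@D [fix=D main=A work=B]
After op 8 (commit): HEAD=fix@E [fix=E main=A work=B]
ancestors(B) = {A,B}; E in? no
ancestors(C) = {A,B,C}; C in? yes
ancestors(E) = {A,B,D,E}; A in? yes
ancestors(D) = {A,B,D}; B in? yes

Answer: no yes yes yes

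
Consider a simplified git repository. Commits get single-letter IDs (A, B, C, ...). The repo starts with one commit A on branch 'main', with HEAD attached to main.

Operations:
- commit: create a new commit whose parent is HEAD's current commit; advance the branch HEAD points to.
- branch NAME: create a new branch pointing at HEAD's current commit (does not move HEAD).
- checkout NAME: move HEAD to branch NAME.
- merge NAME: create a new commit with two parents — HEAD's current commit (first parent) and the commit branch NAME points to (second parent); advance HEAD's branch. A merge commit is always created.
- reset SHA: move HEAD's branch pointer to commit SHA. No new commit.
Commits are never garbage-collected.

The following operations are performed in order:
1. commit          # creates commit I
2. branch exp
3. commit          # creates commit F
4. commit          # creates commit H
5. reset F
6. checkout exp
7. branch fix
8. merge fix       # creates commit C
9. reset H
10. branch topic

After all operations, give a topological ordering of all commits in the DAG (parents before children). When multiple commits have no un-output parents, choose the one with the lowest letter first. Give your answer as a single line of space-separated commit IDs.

After op 1 (commit): HEAD=main@I [main=I]
After op 2 (branch): HEAD=main@I [exp=I main=I]
After op 3 (commit): HEAD=main@F [exp=I main=F]
After op 4 (commit): HEAD=main@H [exp=I main=H]
After op 5 (reset): HEAD=main@F [exp=I main=F]
After op 6 (checkout): HEAD=exp@I [exp=I main=F]
After op 7 (branch): HEAD=exp@I [exp=I fix=I main=F]
After op 8 (merge): HEAD=exp@C [exp=C fix=I main=F]
After op 9 (reset): HEAD=exp@H [exp=H fix=I main=F]
After op 10 (branch): HEAD=exp@H [exp=H fix=I main=F topic=H]
commit A: parents=[]
commit C: parents=['I', 'I']
commit F: parents=['I']
commit H: parents=['F']
commit I: parents=['A']

Answer: A I C F H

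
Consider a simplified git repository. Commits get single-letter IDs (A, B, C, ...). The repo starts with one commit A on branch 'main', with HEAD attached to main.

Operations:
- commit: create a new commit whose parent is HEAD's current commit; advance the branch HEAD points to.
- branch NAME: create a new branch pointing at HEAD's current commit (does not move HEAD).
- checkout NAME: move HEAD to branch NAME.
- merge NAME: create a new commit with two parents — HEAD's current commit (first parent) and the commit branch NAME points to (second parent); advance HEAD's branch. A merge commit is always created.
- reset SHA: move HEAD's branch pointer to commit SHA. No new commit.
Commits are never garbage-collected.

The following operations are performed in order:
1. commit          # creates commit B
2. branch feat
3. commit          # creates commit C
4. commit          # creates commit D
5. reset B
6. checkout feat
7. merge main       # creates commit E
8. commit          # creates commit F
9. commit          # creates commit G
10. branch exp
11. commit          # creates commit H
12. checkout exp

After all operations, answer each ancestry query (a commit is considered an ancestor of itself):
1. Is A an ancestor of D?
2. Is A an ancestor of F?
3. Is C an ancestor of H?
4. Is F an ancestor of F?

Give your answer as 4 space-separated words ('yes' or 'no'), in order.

After op 1 (commit): HEAD=main@B [main=B]
After op 2 (branch): HEAD=main@B [feat=B main=B]
After op 3 (commit): HEAD=main@C [feat=B main=C]
After op 4 (commit): HEAD=main@D [feat=B main=D]
After op 5 (reset): HEAD=main@B [feat=B main=B]
After op 6 (checkout): HEAD=feat@B [feat=B main=B]
After op 7 (merge): HEAD=feat@E [feat=E main=B]
After op 8 (commit): HEAD=feat@F [feat=F main=B]
After op 9 (commit): HEAD=feat@G [feat=G main=B]
After op 10 (branch): HEAD=feat@G [exp=G feat=G main=B]
After op 11 (commit): HEAD=feat@H [exp=G feat=H main=B]
After op 12 (checkout): HEAD=exp@G [exp=G feat=H main=B]
ancestors(D) = {A,B,C,D}; A in? yes
ancestors(F) = {A,B,E,F}; A in? yes
ancestors(H) = {A,B,E,F,G,H}; C in? no
ancestors(F) = {A,B,E,F}; F in? yes

Answer: yes yes no yes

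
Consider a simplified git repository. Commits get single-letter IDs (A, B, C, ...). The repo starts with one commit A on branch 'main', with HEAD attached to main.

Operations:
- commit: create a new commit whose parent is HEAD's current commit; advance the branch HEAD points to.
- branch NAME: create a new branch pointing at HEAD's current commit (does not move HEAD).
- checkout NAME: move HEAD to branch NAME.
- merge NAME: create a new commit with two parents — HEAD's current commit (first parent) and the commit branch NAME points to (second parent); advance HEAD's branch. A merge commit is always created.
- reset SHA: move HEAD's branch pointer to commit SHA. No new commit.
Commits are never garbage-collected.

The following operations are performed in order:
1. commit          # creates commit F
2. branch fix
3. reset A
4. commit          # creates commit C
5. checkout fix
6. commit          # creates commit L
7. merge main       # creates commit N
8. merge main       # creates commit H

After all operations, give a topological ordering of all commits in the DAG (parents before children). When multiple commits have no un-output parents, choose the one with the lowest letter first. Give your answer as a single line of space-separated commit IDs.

After op 1 (commit): HEAD=main@F [main=F]
After op 2 (branch): HEAD=main@F [fix=F main=F]
After op 3 (reset): HEAD=main@A [fix=F main=A]
After op 4 (commit): HEAD=main@C [fix=F main=C]
After op 5 (checkout): HEAD=fix@F [fix=F main=C]
After op 6 (commit): HEAD=fix@L [fix=L main=C]
After op 7 (merge): HEAD=fix@N [fix=N main=C]
After op 8 (merge): HEAD=fix@H [fix=H main=C]
commit A: parents=[]
commit C: parents=['A']
commit F: parents=['A']
commit H: parents=['N', 'C']
commit L: parents=['F']
commit N: parents=['L', 'C']

Answer: A C F L N H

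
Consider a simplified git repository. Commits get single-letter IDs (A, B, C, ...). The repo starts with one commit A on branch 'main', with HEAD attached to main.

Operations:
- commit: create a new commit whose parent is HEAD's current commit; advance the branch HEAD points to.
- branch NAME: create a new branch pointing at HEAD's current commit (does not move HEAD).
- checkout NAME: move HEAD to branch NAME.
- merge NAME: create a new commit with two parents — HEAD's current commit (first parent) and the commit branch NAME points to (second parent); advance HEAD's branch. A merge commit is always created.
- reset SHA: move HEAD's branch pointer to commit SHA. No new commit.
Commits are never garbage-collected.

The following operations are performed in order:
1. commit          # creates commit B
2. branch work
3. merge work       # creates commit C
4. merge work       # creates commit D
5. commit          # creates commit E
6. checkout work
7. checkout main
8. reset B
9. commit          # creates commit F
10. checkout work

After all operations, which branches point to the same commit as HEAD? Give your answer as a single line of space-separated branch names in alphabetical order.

After op 1 (commit): HEAD=main@B [main=B]
After op 2 (branch): HEAD=main@B [main=B work=B]
After op 3 (merge): HEAD=main@C [main=C work=B]
After op 4 (merge): HEAD=main@D [main=D work=B]
After op 5 (commit): HEAD=main@E [main=E work=B]
After op 6 (checkout): HEAD=work@B [main=E work=B]
After op 7 (checkout): HEAD=main@E [main=E work=B]
After op 8 (reset): HEAD=main@B [main=B work=B]
After op 9 (commit): HEAD=main@F [main=F work=B]
After op 10 (checkout): HEAD=work@B [main=F work=B]

Answer: work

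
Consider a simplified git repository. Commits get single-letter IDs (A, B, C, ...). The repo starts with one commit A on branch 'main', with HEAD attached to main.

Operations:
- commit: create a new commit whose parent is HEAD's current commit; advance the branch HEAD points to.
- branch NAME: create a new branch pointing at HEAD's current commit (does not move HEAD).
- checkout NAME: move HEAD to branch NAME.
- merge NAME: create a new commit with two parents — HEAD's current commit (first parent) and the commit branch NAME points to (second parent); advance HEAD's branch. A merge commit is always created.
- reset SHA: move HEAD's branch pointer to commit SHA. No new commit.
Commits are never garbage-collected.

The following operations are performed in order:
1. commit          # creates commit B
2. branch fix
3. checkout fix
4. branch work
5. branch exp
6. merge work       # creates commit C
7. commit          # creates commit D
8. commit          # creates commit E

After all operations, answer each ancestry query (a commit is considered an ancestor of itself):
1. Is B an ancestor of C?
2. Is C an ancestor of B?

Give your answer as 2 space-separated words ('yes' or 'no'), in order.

Answer: yes no

Derivation:
After op 1 (commit): HEAD=main@B [main=B]
After op 2 (branch): HEAD=main@B [fix=B main=B]
After op 3 (checkout): HEAD=fix@B [fix=B main=B]
After op 4 (branch): HEAD=fix@B [fix=B main=B work=B]
After op 5 (branch): HEAD=fix@B [exp=B fix=B main=B work=B]
After op 6 (merge): HEAD=fix@C [exp=B fix=C main=B work=B]
After op 7 (commit): HEAD=fix@D [exp=B fix=D main=B work=B]
After op 8 (commit): HEAD=fix@E [exp=B fix=E main=B work=B]
ancestors(C) = {A,B,C}; B in? yes
ancestors(B) = {A,B}; C in? no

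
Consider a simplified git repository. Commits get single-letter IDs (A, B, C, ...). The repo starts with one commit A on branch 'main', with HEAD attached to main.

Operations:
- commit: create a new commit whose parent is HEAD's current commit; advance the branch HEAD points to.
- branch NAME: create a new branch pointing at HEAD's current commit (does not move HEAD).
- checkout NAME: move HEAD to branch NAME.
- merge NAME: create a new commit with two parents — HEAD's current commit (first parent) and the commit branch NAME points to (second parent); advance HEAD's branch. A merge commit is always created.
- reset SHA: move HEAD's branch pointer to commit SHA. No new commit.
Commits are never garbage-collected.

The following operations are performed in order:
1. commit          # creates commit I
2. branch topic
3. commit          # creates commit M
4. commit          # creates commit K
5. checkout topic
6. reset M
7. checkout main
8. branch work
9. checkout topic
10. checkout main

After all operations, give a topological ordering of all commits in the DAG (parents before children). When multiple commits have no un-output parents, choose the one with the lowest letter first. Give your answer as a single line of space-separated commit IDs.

After op 1 (commit): HEAD=main@I [main=I]
After op 2 (branch): HEAD=main@I [main=I topic=I]
After op 3 (commit): HEAD=main@M [main=M topic=I]
After op 4 (commit): HEAD=main@K [main=K topic=I]
After op 5 (checkout): HEAD=topic@I [main=K topic=I]
After op 6 (reset): HEAD=topic@M [main=K topic=M]
After op 7 (checkout): HEAD=main@K [main=K topic=M]
After op 8 (branch): HEAD=main@K [main=K topic=M work=K]
After op 9 (checkout): HEAD=topic@M [main=K topic=M work=K]
After op 10 (checkout): HEAD=main@K [main=K topic=M work=K]
commit A: parents=[]
commit I: parents=['A']
commit K: parents=['M']
commit M: parents=['I']

Answer: A I M K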